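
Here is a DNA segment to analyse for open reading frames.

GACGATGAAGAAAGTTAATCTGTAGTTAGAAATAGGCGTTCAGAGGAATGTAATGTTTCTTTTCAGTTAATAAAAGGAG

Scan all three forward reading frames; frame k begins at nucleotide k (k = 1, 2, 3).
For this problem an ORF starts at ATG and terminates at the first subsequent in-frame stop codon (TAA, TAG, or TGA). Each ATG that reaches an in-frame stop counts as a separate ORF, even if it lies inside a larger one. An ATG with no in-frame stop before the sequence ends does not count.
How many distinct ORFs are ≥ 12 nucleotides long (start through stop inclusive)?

2

Frame 1: GAC GAT GAA GAA AGT TAA TCT GTA GTT AGA AAT AGG CGT TCA GAG GAA TGT AAT GTT TCT TTT CAG TTA ATA AAA GGA — no ATG→stop ORF.
Frame 2: ACG ATG AAG AAA GTT AAT CTG TAG TTA GAA ATA GGC GTT CAG AGG AAT GTA ATG TTT CTT TTC AGT TAA TAA AAG GAG — ATG at 5, stop TAG at 23 → 21 nt; ATG at 53, stop TAA at 68 → 18 nt.
Frame 3: CGA TGA AGA AAG TTA ATC TGT AGT TAG AAA TAG GCG TTC AGA GGA ATG TAA TGT TTC TTT TCA GTT AAT AAA AGG — ATG at 48, stop TAA at 51 → 6 nt.
ORFs ≥ 12 nucleotides: frame 2 5–25 (21 nucleotides), frame 2 53–70 (18 nucleotides). Count = 2.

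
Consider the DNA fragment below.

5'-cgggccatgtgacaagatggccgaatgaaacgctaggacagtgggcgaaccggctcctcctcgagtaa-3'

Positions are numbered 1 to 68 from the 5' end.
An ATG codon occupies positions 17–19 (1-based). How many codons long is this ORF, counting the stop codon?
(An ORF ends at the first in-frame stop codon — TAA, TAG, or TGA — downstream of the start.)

Codons from position 17: ATG (17–19), GCC (20–22), GAA (23–25), TGA (26–28).
TGA is the first in-frame stop; that's 4 codons including the stop.

4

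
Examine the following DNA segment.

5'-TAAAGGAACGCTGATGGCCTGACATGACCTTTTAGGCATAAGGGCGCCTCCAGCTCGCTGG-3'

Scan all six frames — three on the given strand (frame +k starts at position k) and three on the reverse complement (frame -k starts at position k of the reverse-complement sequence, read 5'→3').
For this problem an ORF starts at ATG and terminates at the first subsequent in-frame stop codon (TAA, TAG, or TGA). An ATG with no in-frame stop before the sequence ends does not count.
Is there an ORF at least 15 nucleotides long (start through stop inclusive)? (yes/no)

Reverse complement (5'→3'): CCAGCGAGCTGGAGGCGCCCTTATGCCTAAAAGGTCATGTCAGGCCATCAGCGTTCCTTTA
Frame +1: TAA AGG AAC GCT GAT GGC CTG ACA TGA CCT TTT AGG CAT AAG GGC GCC TCC AGC TCG CTG — no ATG→stop ORF.
Frame +2: AAA GGA ACG CTG ATG GCC TGA CAT GAC CTT TTA GGC ATA AGG GCG CCT CCA GCT CGC TGG — ATG at 14, stop TGA at 20 → 9 nt.
Frame +3: AAG GAA CGC TGA TGG CCT GAC ATG ACC TTT TAG GCA TAA GGG CGC CTC CAG CTC GCT — ATG at 24, stop TAG at 33 → 12 nt.
Frame -1: CCA GCG AGC TGG AGG CGC CCT TAT GCC TAA AAG GTC ATG TCA GGC CAT CAG CGT TCC TTT — no ATG→stop ORF.
Frame -2: CAG CGA GCT GGA GGC GCC CTT ATG CCT AAA AGG TCA TGT CAG GCC ATC AGC GTT CCT TTA — no ATG→stop ORF.
Frame -3: AGC GAG CTG GAG GCG CCC TTA TGC CTA AAA GGT CAT GTC AGG CCA TCA GCG TTC CTT — no ATG→stop ORF.
Largest ORF found is 12 nucleotides < 15, so no.

no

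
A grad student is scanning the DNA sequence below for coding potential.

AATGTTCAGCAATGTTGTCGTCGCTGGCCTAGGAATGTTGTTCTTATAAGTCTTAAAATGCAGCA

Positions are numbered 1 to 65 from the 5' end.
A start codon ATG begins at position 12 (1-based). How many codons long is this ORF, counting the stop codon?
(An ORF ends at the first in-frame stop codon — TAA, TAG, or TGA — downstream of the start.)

7

Codons from position 12: ATG (12–14), TTG (15–17), TCG (18–20), TCG (21–23), CTG (24–26), GCC (27–29), TAG (30–32).
TAG is the first in-frame stop; that's 7 codons including the stop.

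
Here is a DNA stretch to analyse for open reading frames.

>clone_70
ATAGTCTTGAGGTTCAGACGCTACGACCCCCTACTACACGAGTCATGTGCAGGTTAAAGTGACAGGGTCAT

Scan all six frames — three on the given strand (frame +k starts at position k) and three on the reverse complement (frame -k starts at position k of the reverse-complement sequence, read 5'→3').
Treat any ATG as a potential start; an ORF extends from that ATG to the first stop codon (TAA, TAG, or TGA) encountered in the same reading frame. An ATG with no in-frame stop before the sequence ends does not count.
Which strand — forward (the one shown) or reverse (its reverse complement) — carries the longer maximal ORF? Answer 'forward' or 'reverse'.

Reverse complement (5'→3'): ATGACCCTGTCACTTTAACCTGCACATGACTCGTGTAGTAGGGGGTCGTAGCGTCTGAACCTCAAGACTAT
Frame +1: ATA GTC TTG AGG TTC AGA CGC TAC GAC CCC CTA CTA CAC GAG TCA TGT GCA GGT TAA AGT GAC AGG GTC — no ATG→stop ORF.
Frame +2: TAG TCT TGA GGT TCA GAC GCT ACG ACC CCC TAC TAC ACG AGT CAT GTG CAG GTT AAA GTG ACA GGG TCA — no ATG→stop ORF.
Frame +3: AGT CTT GAG GTT CAG ACG CTA CGA CCC CCT ACT ACA CGA GTC ATG TGC AGG TTA AAG TGA CAG GGT CAT — ATG at 45, stop TGA at 60 → 18 nt.
Frame -1: ATG ACC CTG TCA CTT TAA CCT GCA CAT GAC TCG TGT AGT AGG GGG TCG TAG CGT CTG AAC CTC AAG ACT — ATG at 1, stop TAA at 16 → 18 nt.
Frame -2: TGA CCC TGT CAC TTT AAC CTG CAC ATG ACT CGT GTA GTA GGG GGT CGT AGC GTC TGA ACC TCA AGA CTA — ATG at 26, stop TGA at 56 → 33 nt.
Frame -3: GAC CCT GTC ACT TTA ACC TGC ACA TGA CTC GTG TAG TAG GGG GTC GTA GCG TCT GAA CCT CAA GAC TAT — no ATG→stop ORF.
Forward-strand max 18 nt; reverse-strand max 33 nt. The reverse strand has the longer ORF.

reverse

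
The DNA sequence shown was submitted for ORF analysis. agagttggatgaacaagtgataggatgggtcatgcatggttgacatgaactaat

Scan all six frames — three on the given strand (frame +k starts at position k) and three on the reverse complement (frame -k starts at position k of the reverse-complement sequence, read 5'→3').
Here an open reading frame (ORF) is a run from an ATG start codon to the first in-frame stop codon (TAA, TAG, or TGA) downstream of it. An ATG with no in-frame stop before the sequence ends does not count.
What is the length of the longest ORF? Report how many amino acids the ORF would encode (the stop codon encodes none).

7

Reverse complement (5'→3'): ATTAGTTCATGTCAACCATGCATGACCCATCCTATCACTTGTTCATCCAACTCT
Frame +1: AGA GTT GGA TGA ACA AGT GAT AGG ATG GGT CAT GCA TGG TTG ACA TGA ACT AAT — ATG at 25, stop TGA at 46 → 24 nt.
Frame +2: GAG TTG GAT GAA CAA GTG ATA GGA TGG GTC ATG CAT GGT TGA CAT GAA CTA — ATG at 32, stop TGA at 41 → 12 nt.
Frame +3: AGT TGG ATG AAC AAG TGA TAG GAT GGG TCA TGC ATG GTT GAC ATG AAC TAA — ATG at 9, stop TGA at 18 → 12 nt; ATG at 36, stop TAA at 51 → 18 nt; ATG at 45, stop TAA at 51 → 9 nt.
Frame -1: ATT AGT TCA TGT CAA CCA TGC ATG ACC CAT CCT ATC ACT TGT TCA TCC AAC TCT — no ATG→stop ORF.
Frame -2: TTA GTT CAT GTC AAC CAT GCA TGA CCC ATC CTA TCA CTT GTT CAT CCA ACT — no ATG→stop ORF.
Frame -3: TAG TTC ATG TCA ACC ATG CAT GAC CCA TCC TAT CAC TTG TTC ATC CAA CTC — no ATG→stop ORF.
Longest: frame +1, positions 25–48, 24 nt = 8 codons = 7 aa. → 7 amino acids.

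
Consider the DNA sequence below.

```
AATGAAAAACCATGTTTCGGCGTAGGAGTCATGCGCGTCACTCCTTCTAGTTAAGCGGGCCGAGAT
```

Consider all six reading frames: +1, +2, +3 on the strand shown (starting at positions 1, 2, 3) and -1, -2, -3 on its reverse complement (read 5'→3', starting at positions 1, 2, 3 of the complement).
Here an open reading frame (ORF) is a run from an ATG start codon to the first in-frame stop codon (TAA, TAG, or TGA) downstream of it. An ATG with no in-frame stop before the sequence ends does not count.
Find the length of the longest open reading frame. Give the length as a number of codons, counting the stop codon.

13

Reverse complement (5'→3'): ATCTCGGCCCGCTTAACTAGAAGGAGTGACGCGCATGACTCCTACGCCGAAACATGGTTTTTCATT
Frame +1: AAT GAA AAA CCA TGT TTC GGC GTA GGA GTC ATG CGC GTC ACT CCT TCT AGT TAA GCG GGC CGA GAT — ATG at 31, stop TAA at 52 → 24 nt.
Frame +2: ATG AAA AAC CAT GTT TCG GCG TAG GAG TCA TGC GCG TCA CTC CTT CTA GTT AAG CGG GCC GAG — ATG at 2, stop TAG at 23 → 24 nt.
Frame +3: TGA AAA ACC ATG TTT CGG CGT AGG AGT CAT GCG CGT CAC TCC TTC TAG TTA AGC GGG CCG AGA — ATG at 12, stop TAG at 48 → 39 nt.
Frame -1: ATC TCG GCC CGC TTA ACT AGA AGG AGT GAC GCG CAT GAC TCC TAC GCC GAA ACA TGG TTT TTC ATT — no ATG→stop ORF.
Frame -2: TCT CGG CCC GCT TAA CTA GAA GGA GTG ACG CGC ATG ACT CCT ACG CCG AAA CAT GGT TTT TCA — no ATG→stop ORF.
Frame -3: CTC GGC CCG CTT AAC TAG AAG GAG TGA CGC GCA TGA CTC CTA CGC CGA AAC ATG GTT TTT CAT — no ATG→stop ORF.
Longest: frame +3, positions 12–50, 39 nt = 13 codons = 12 aa. → 13 codons.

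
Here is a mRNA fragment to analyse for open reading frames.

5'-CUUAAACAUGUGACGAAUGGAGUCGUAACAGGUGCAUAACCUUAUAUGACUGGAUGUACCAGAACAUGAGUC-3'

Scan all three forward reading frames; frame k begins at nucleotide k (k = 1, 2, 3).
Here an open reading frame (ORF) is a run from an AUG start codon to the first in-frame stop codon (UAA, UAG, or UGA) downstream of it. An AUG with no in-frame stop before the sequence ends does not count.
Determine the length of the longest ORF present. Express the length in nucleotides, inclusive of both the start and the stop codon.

24

Frame 1: CUU AAA CAU GUG ACG AAU GGA GUC GUA ACA GGU GCA UAA CCU UAU AUG ACU GGA UGU ACC AGA ACA UGA GUC — AUG at 46, stop UGA at 67 → 24 nt.
Frame 2: UUA AAC AUG UGA CGA AUG GAG UCG UAA CAG GUG CAU AAC CUU AUA UGA CUG GAU GUA CCA GAA CAU GAG — AUG at 8, stop UGA at 11 → 6 nt; AUG at 17, stop UAA at 26 → 12 nt.
Frame 3: UAA ACA UGU GAC GAA UGG AGU CGU AAC AGG UGC AUA ACC UUA UAU GAC UGG AUG UAC CAG AAC AUG AGU — no AUG→stop ORF.
Longest: frame 1, positions 46–69, 24 nt = 8 codons = 7 aa. → 24 nucleotides.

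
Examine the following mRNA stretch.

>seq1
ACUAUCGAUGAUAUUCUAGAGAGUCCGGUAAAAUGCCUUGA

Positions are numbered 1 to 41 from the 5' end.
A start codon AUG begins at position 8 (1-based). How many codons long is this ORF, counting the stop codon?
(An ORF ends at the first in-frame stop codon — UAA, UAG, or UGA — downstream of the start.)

4

Codons from position 8: AUG (8–10), AUA (11–13), UUC (14–16), UAG (17–19).
UAG is the first in-frame stop; that's 4 codons including the stop.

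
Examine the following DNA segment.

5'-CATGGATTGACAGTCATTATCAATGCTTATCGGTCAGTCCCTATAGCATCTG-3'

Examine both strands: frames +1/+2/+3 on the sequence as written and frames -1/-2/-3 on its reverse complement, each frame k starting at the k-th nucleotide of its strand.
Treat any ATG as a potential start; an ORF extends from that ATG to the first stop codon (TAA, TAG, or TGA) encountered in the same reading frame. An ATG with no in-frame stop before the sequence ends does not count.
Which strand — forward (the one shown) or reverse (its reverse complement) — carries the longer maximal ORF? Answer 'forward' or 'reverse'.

forward

Reverse complement (5'→3'): CAGATGCTATAGGGACTGACCGATAAGCATTGATAATGACTGTCAATCCATG
Frame +1: CAT GGA TTG ACA GTC ATT ATC AAT GCT TAT CGG TCA GTC CCT ATA GCA TCT — no ATG→stop ORF.
Frame +2: ATG GAT TGA CAG TCA TTA TCA ATG CTT ATC GGT CAG TCC CTA TAG CAT CTG — ATG at 2, stop TGA at 8 → 9 nt; ATG at 23, stop TAG at 44 → 24 nt.
Frame +3: TGG ATT GAC AGT CAT TAT CAA TGC TTA TCG GTC AGT CCC TAT AGC ATC — no ATG→stop ORF.
Frame -1: CAG ATG CTA TAG GGA CTG ACC GAT AAG CAT TGA TAA TGA CTG TCA ATC CAT — ATG at 4, stop TAG at 10 → 9 nt.
Frame -2: AGA TGC TAT AGG GAC TGA CCG ATA AGC ATT GAT AAT GAC TGT CAA TCC ATG — no ATG→stop ORF.
Frame -3: GAT GCT ATA GGG ACT GAC CGA TAA GCA TTG ATA ATG ACT GTC AAT CCA — no ATG→stop ORF.
Forward-strand max 24 nt; reverse-strand max 9 nt. The forward strand has the longer ORF.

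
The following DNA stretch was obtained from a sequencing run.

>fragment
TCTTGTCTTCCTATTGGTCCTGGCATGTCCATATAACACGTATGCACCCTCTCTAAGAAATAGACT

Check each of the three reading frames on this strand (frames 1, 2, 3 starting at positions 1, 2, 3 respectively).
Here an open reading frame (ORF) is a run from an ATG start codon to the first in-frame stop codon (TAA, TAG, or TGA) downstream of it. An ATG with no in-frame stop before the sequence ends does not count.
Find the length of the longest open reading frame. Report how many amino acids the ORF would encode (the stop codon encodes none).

Frame 1: TCT TGT CTT CCT ATT GGT CCT GGC ATG TCC ATA TAA CAC GTA TGC ACC CTC TCT AAG AAA TAG ACT — ATG at 25, stop TAA at 34 → 12 nt.
Frame 2: CTT GTC TTC CTA TTG GTC CTG GCA TGT CCA TAT AAC ACG TAT GCA CCC TCT CTA AGA AAT AGA — no ATG→stop ORF.
Frame 3: TTG TCT TCC TAT TGG TCC TGG CAT GTC CAT ATA ACA CGT ATG CAC CCT CTC TAA GAA ATA GAC — ATG at 42, stop TAA at 54 → 15 nt.
Longest: frame 3, positions 42–56, 15 nt = 5 codons = 4 aa. → 4 amino acids.

4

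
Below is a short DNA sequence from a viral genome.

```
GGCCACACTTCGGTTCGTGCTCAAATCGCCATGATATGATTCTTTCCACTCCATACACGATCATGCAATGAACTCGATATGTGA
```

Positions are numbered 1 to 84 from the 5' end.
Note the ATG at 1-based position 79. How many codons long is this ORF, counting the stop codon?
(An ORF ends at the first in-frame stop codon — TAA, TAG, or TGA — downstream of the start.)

2

Codons from position 79: ATG (79–81), TGA (82–84).
TGA is the first in-frame stop; that's 2 codons including the stop.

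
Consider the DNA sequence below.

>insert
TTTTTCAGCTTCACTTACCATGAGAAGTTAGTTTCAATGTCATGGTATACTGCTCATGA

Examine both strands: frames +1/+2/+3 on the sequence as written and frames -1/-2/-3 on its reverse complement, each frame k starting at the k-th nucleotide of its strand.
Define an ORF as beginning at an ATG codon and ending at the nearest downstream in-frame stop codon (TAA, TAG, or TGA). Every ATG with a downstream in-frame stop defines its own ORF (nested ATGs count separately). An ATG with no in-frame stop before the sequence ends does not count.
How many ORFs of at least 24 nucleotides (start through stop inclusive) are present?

1

Reverse complement (5'→3'): TCATGAGCAGTATACCATGACATTGAAACTAACTTCTCATGGTAAGTGAAGCTGAAAAA
Frame +1: TTT TTC AGC TTC ACT TAC CAT GAG AAG TTA GTT TCA ATG TCA TGG TAT ACT GCT CAT — no ATG→stop ORF.
Frame +2: TTT TCA GCT TCA CTT ACC ATG AGA AGT TAG TTT CAA TGT CAT GGT ATA CTG CTC ATG — ATG at 20, stop TAG at 29 → 12 nt.
Frame +3: TTT CAG CTT CAC TTA CCA TGA GAA GTT AGT TTC AAT GTC ATG GTA TAC TGC TCA TGA — ATG at 42, stop TGA at 57 → 18 nt.
Frame -1: TCA TGA GCA GTA TAC CAT GAC ATT GAA ACT AAC TTC TCA TGG TAA GTG AAG CTG AAA — no ATG→stop ORF.
Frame -2: CAT GAG CAG TAT ACC ATG ACA TTG AAA CTA ACT TCT CAT GGT AAG TGA AGC TGA AAA — ATG at 17, stop TGA at 47 → 33 nt.
Frame -3: ATG AGC AGT ATA CCA TGA CAT TGA AAC TAA CTT CTC ATG GTA AGT GAA GCT GAA AAA — ATG at 3, stop TGA at 18 → 18 nt.
ORFs ≥ 24 nucleotides: frame -2 17–49 (33 nucleotides). Count = 1.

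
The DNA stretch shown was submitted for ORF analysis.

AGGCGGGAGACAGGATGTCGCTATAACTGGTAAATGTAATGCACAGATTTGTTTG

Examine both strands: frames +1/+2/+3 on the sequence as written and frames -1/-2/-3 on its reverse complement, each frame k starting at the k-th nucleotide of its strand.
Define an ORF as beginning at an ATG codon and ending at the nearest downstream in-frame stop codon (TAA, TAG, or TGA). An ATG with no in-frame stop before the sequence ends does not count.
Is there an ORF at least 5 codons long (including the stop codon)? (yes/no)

no

Reverse complement (5'→3'): CAAACAAATCTGTGCATTACATTTACCAGTTATAGCGACATCCTGTCTCCCGCCT
Frame +1: AGG CGG GAG ACA GGA TGT CGC TAT AAC TGG TAA ATG TAA TGC ACA GAT TTG TTT — ATG at 34, stop TAA at 37 → 6 nt.
Frame +2: GGC GGG AGA CAG GAT GTC GCT ATA ACT GGT AAA TGT AAT GCA CAG ATT TGT TTG — no ATG→stop ORF.
Frame +3: GCG GGA GAC AGG ATG TCG CTA TAA CTG GTA AAT GTA ATG CAC AGA TTT GTT — ATG at 15, stop TAA at 24 → 12 nt.
Frame -1: CAA ACA AAT CTG TGC ATT ACA TTT ACC AGT TAT AGC GAC ATC CTG TCT CCC GCC — no ATG→stop ORF.
Frame -2: AAA CAA ATC TGT GCA TTA CAT TTA CCA GTT ATA GCG ACA TCC TGT CTC CCG CCT — no ATG→stop ORF.
Frame -3: AAC AAA TCT GTG CAT TAC ATT TAC CAG TTA TAG CGA CAT CCT GTC TCC CGC — no ATG→stop ORF.
Largest ORF found is 4 codons < 5, so no.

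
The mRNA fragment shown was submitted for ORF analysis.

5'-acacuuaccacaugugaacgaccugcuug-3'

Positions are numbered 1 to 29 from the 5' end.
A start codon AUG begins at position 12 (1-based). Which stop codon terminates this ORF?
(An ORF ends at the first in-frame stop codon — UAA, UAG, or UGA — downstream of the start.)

UGA

Codons from position 12: AUG (12–14), UGA (15–17).
The first in-frame stop codon is UGA.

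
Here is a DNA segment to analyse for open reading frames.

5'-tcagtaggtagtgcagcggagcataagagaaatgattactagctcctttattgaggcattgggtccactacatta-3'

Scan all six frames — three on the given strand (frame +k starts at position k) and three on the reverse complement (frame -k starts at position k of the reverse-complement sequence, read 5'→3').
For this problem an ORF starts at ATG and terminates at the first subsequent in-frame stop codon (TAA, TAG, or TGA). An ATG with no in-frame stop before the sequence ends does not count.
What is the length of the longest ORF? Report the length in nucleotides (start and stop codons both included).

24

Reverse complement (5'→3'): TAATGTAGTGGACCCAATGCCTCAATAAAGGAGCTAGTAATCATTTCTCTTATGCTCCGCTGCACTACCTACTGA
Frame +1: TCA GTA GGT AGT GCA GCG GAG CAT AAG AGA AAT GAT TAC TAG CTC CTT TAT TGA GGC ATT GGG TCC ACT ACA TTA — no ATG→stop ORF.
Frame +2: CAG TAG GTA GTG CAG CGG AGC ATA AGA GAA ATG ATT ACT AGC TCC TTT ATT GAG GCA TTG GGT CCA CTA CAT — no ATG→stop ORF.
Frame +3: AGT AGG TAG TGC AGC GGA GCA TAA GAG AAA TGA TTA CTA GCT CCT TTA TTG AGG CAT TGG GTC CAC TAC ATT — no ATG→stop ORF.
Frame -1: TAA TGT AGT GGA CCC AAT GCC TCA ATA AAG GAG CTA GTA ATC ATT TCT CTT ATG CTC CGC TGC ACT ACC TAC TGA — ATG at 52, stop TGA at 73 → 24 nt.
Frame -2: AAT GTA GTG GAC CCA ATG CCT CAA TAA AGG AGC TAG TAA TCA TTT CTC TTA TGC TCC GCT GCA CTA CCT ACT — ATG at 17, stop TAA at 26 → 12 nt.
Frame -3: ATG TAG TGG ACC CAA TGC CTC AAT AAA GGA GCT AGT AAT CAT TTC TCT TAT GCT CCG CTG CAC TAC CTA CTG — ATG at 3, stop TAG at 6 → 6 nt.
Longest: frame -1, positions 52–75, 24 nt = 8 codons = 7 aa. → 24 nucleotides.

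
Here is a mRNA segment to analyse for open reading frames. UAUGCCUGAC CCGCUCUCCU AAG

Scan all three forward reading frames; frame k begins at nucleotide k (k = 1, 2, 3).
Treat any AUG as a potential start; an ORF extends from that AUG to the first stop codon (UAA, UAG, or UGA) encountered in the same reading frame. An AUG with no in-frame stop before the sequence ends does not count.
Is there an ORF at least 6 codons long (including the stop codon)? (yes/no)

yes

Frame 1: UAU GCC UGA CCC GCU CUC CUA — no AUG→stop ORF.
Frame 2: AUG CCU GAC CCG CUC UCC UAA — AUG at 2, stop UAA at 20 → 21 nt.
Frame 3: UGC CUG ACC CGC UCU CCU AAG — no AUG→stop ORF.
Frame 2 has an ORF of 7 codons (positions 2–22) ≥ 6, so yes.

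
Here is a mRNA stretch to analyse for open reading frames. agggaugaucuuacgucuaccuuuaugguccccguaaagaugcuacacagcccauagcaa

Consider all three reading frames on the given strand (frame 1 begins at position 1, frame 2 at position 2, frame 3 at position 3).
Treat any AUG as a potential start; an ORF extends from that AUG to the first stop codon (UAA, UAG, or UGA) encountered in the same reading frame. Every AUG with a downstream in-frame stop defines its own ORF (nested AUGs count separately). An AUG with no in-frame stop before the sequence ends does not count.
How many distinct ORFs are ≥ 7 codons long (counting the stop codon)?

2

Frame 1: AGG GAU GAU CUU ACG UCU ACC UUU AUG GUC CCC GUA AAG AUG CUA CAC AGC CCA UAG CAA — AUG at 25, stop UAG at 55 → 33 nt; AUG at 40, stop UAG at 55 → 18 nt.
Frame 2: GGG AUG AUC UUA CGU CUA CCU UUA UGG UCC CCG UAA AGA UGC UAC ACA GCC CAU AGC — AUG at 5, stop UAA at 35 → 33 nt.
Frame 3: GGA UGA UCU UAC GUC UAC CUU UAU GGU CCC CGU AAA GAU GCU ACA CAG CCC AUA GCA — no AUG→stop ORF.
ORFs ≥ 7 codons: frame 1 25–57 (11 codons), frame 2 5–37 (11 codons). Count = 2.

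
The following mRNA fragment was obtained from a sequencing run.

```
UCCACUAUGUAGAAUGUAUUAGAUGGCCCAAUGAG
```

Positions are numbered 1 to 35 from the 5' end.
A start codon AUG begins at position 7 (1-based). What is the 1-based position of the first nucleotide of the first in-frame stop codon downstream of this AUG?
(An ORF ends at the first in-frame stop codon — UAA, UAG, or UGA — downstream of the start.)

10

Codons from position 7: AUG (7–9), UAG (10–12).
UAG is a stop codon; it begins at position 10.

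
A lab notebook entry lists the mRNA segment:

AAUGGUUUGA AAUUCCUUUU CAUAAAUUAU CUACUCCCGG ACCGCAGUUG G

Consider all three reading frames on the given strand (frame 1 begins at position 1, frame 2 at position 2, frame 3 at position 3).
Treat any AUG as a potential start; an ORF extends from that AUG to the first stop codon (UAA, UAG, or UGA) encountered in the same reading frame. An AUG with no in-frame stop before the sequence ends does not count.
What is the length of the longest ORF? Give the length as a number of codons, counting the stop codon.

Frame 1: AAU GGU UUG AAA UUC CUU UUC AUA AAU UAU CUA CUC CCG GAC CGC AGU UGG — no AUG→stop ORF.
Frame 2: AUG GUU UGA AAU UCC UUU UCA UAA AUU AUC UAC UCC CGG ACC GCA GUU — AUG at 2, stop UGA at 8 → 9 nt.
Frame 3: UGG UUU GAA AUU CCU UUU CAU AAA UUA UCU ACU CCC GGA CCG CAG UUG — no AUG→stop ORF.
Longest: frame 2, positions 2–10, 9 nt = 3 codons = 2 aa. → 3 codons.

3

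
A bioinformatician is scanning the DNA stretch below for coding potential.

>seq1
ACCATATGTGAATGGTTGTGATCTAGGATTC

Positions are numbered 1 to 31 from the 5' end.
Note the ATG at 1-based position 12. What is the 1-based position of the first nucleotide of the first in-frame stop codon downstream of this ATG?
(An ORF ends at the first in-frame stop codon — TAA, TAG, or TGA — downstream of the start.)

Codons from position 12: ATG (12–14), GTT (15–17), GTG (18–20), ATC (21–23), TAG (24–26).
TAG is a stop codon; it begins at position 24.

24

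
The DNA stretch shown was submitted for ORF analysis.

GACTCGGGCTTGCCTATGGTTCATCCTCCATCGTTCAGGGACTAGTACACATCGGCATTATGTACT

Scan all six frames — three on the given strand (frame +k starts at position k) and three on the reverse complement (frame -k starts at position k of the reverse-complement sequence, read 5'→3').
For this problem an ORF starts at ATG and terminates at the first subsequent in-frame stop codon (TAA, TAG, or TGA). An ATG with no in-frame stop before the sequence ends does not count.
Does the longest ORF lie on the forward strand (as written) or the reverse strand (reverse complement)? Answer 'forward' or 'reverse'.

forward

Reverse complement (5'→3'): AGTACATAATGCCGATGTGTACTAGTCCCTGAACGATGGAGGATGAACCATAGGCAAGCCCGAGTC
Frame +1: GAC TCG GGC TTG CCT ATG GTT CAT CCT CCA TCG TTC AGG GAC TAG TAC ACA TCG GCA TTA TGT ACT — ATG at 16, stop TAG at 43 → 30 nt.
Frame +2: ACT CGG GCT TGC CTA TGG TTC ATC CTC CAT CGT TCA GGG ACT AGT ACA CAT CGG CAT TAT GTA — no ATG→stop ORF.
Frame +3: CTC GGG CTT GCC TAT GGT TCA TCC TCC ATC GTT CAG GGA CTA GTA CAC ATC GGC ATT ATG TAC — no ATG→stop ORF.
Frame -1: AGT ACA TAA TGC CGA TGT GTA CTA GTC CCT GAA CGA TGG AGG ATG AAC CAT AGG CAA GCC CGA GTC — no ATG→stop ORF.
Frame -2: GTA CAT AAT GCC GAT GTG TAC TAG TCC CTG AAC GAT GGA GGA TGA ACC ATA GGC AAG CCC GAG — no ATG→stop ORF.
Frame -3: TAC ATA ATG CCG ATG TGT ACT AGT CCC TGA ACG ATG GAG GAT GAA CCA TAG GCA AGC CCG AGT — ATG at 9, stop TGA at 30 → 24 nt; ATG at 15, stop TGA at 30 → 18 nt; ATG at 36, stop TAG at 51 → 18 nt.
Forward-strand max 30 nt; reverse-strand max 24 nt. The forward strand has the longer ORF.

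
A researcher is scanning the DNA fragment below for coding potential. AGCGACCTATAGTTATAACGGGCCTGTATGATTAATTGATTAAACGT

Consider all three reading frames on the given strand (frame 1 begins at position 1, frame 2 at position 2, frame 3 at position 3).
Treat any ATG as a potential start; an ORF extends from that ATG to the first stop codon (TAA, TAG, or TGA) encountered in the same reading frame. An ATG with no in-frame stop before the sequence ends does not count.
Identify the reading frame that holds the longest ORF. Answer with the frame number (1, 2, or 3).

Frame 1: AGC GAC CTA TAG TTA TAA CGG GCC TGT ATG ATT AAT TGA TTA AAC — ATG at 28, stop TGA at 37 → 12 nt.
Frame 2: GCG ACC TAT AGT TAT AAC GGG CCT GTA TGA TTA ATT GAT TAA ACG — no ATG→stop ORF.
Frame 3: CGA CCT ATA GTT ATA ACG GGC CTG TAT GAT TAA TTG ATT AAA CGT — no ATG→stop ORF.
Longest ORF is 12 nt in frame 1 (positions 28–39).

1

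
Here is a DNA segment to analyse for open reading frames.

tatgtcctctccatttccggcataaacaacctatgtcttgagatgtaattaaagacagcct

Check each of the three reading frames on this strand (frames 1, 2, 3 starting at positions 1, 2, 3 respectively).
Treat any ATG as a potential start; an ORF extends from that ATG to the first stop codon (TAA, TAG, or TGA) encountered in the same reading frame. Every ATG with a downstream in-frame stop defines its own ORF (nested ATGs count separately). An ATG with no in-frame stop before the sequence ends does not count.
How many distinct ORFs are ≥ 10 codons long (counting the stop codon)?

Frame 1: TAT GTC CTC TCC ATT TCC GGC ATA AAC AAC CTA TGT CTT GAG ATG TAA TTA AAG ACA GCC — ATG at 43, stop TAA at 46 → 6 nt.
Frame 2: ATG TCC TCT CCA TTT CCG GCA TAA ACA ACC TAT GTC TTG AGA TGT AAT TAA AGA CAG CCT — ATG at 2, stop TAA at 23 → 24 nt.
Frame 3: TGT CCT CTC CAT TTC CGG CAT AAA CAA CCT ATG TCT TGA GAT GTA ATT AAA GAC AGC — ATG at 33, stop TGA at 39 → 9 nt.
No ORF reaches 10 codons. Count = 0.

0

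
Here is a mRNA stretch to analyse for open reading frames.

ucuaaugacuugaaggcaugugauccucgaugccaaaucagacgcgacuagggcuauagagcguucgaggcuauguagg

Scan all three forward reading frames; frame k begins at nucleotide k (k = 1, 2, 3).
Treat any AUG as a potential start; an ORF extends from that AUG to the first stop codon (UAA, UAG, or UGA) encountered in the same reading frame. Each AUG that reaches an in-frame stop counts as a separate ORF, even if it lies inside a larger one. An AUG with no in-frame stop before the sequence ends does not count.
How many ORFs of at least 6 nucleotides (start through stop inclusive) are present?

4

Frame 1: UCU AAU GAC UUG AAG GCA UGU GAU CCU CGA UGC CAA AUC AGA CGC GAC UAG GGC UAU AGA GCG UUC GAG GCU AUG UAG — AUG at 73, stop UAG at 76 → 6 nt.
Frame 2: CUA AUG ACU UGA AGG CAU GUG AUC CUC GAU GCC AAA UCA GAC GCG ACU AGG GCU AUA GAG CGU UCG AGG CUA UGU AGG — AUG at 5, stop UGA at 11 → 9 nt.
Frame 3: UAA UGA CUU GAA GGC AUG UGA UCC UCG AUG CCA AAU CAG ACG CGA CUA GGG CUA UAG AGC GUU CGA GGC UAU GUA — AUG at 18, stop UGA at 21 → 6 nt; AUG at 30, stop UAG at 57 → 30 nt.
ORFs ≥ 6 nucleotides: frame 1 73–78 (6 nucleotides), frame 2 5–13 (9 nucleotides), frame 3 18–23 (6 nucleotides), frame 3 30–59 (30 nucleotides). Count = 4.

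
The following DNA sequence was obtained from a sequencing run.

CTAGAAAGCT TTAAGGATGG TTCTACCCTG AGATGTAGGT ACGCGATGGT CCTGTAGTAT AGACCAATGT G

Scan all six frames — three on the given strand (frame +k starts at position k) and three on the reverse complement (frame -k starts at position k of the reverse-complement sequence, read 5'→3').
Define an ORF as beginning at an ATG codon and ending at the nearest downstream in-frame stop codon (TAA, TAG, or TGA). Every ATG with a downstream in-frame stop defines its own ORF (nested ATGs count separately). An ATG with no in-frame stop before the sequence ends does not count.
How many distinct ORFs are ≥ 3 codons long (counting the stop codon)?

2

Reverse complement (5'→3'): CACATTGGTCTATACTACAGGACCATCGCGTACCTACATCTCAGGGTAGAACCATCCTTAAAGCTTTCTAG
Frame +1: CTA GAA AGC TTT AAG GAT GGT TCT ACC CTG AGA TGT AGG TAC GCG ATG GTC CTG TAG TAT AGA CCA ATG — ATG at 46, stop TAG at 55 → 12 nt.
Frame +2: TAG AAA GCT TTA AGG ATG GTT CTA CCC TGA GAT GTA GGT ACG CGA TGG TCC TGT AGT ATA GAC CAA TGT — ATG at 17, stop TGA at 29 → 15 nt.
Frame +3: AGA AAG CTT TAA GGA TGG TTC TAC CCT GAG ATG TAG GTA CGC GAT GGT CCT GTA GTA TAG ACC AAT GTG — ATG at 33, stop TAG at 36 → 6 nt.
Frame -1: CAC ATT GGT CTA TAC TAC AGG ACC ATC GCG TAC CTA CAT CTC AGG GTA GAA CCA TCC TTA AAG CTT TCT — no ATG→stop ORF.
Frame -2: ACA TTG GTC TAT ACT ACA GGA CCA TCG CGT ACC TAC ATC TCA GGG TAG AAC CAT CCT TAA AGC TTT CTA — no ATG→stop ORF.
Frame -3: CAT TGG TCT ATA CTA CAG GAC CAT CGC GTA CCT ACA TCT CAG GGT AGA ACC ATC CTT AAA GCT TTC TAG — no ATG→stop ORF.
ORFs ≥ 3 codons: frame +1 46–57 (4 codons), frame +2 17–31 (5 codons). Count = 2.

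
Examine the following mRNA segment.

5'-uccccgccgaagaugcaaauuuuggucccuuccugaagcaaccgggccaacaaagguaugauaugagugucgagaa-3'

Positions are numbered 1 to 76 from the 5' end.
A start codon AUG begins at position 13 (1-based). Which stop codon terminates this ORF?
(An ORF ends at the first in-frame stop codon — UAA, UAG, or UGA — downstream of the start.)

UGA

Codons from position 13: AUG (13–15), CAA (16–18), AUU (19–21), UUG (22–24), GUC (25–27), CCU (28–30), UCC (31–33), UGA (34–36).
The first in-frame stop codon is UGA.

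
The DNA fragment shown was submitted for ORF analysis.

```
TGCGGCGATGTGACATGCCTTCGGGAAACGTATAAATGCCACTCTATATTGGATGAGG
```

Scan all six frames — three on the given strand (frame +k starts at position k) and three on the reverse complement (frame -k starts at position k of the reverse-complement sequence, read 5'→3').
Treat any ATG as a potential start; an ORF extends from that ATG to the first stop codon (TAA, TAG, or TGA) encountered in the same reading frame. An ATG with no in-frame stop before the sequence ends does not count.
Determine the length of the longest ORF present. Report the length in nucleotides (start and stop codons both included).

Reverse complement (5'→3'): CCTCATCCAATATAGAGTGGCATTTATACGTTTCCCGAAGGCATGTCACATCGCCGCA
Frame +1: TGC GGC GAT GTG ACA TGC CTT CGG GAA ACG TAT AAA TGC CAC TCT ATA TTG GAT GAG — no ATG→stop ORF.
Frame +2: GCG GCG ATG TGA CAT GCC TTC GGG AAA CGT ATA AAT GCC ACT CTA TAT TGG ATG AGG — ATG at 8, stop TGA at 11 → 6 nt.
Frame +3: CGG CGA TGT GAC ATG CCT TCG GGA AAC GTA TAA ATG CCA CTC TAT ATT GGA TGA — ATG at 15, stop TAA at 33 → 21 nt; ATG at 36, stop TGA at 54 → 21 nt.
Frame -1: CCT CAT CCA ATA TAG AGT GGC ATT TAT ACG TTT CCC GAA GGC ATG TCA CAT CGC CGC — no ATG→stop ORF.
Frame -2: CTC ATC CAA TAT AGA GTG GCA TTT ATA CGT TTC CCG AAG GCA TGT CAC ATC GCC GCA — no ATG→stop ORF.
Frame -3: TCA TCC AAT ATA GAG TGG CAT TTA TAC GTT TCC CGA AGG CAT GTC ACA TCG CCG — no ATG→stop ORF.
Longest: frame +3, positions 15–35, 21 nt = 7 codons = 6 aa. → 21 nucleotides.

21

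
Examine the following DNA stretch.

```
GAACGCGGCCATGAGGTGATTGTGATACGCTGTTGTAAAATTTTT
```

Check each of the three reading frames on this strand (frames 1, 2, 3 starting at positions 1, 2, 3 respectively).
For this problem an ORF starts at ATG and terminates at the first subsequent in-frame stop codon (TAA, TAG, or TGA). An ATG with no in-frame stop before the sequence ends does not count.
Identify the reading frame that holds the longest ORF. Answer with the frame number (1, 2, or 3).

2

Frame 1: GAA CGC GGC CAT GAG GTG ATT GTG ATA CGC TGT TGT AAA ATT TTT — no ATG→stop ORF.
Frame 2: AAC GCG GCC ATG AGG TGA TTG TGA TAC GCT GTT GTA AAA TTT — ATG at 11, stop TGA at 17 → 9 nt.
Frame 3: ACG CGG CCA TGA GGT GAT TGT GAT ACG CTG TTG TAA AAT TTT — no ATG→stop ORF.
Longest ORF is 9 nt in frame 2 (positions 11–19).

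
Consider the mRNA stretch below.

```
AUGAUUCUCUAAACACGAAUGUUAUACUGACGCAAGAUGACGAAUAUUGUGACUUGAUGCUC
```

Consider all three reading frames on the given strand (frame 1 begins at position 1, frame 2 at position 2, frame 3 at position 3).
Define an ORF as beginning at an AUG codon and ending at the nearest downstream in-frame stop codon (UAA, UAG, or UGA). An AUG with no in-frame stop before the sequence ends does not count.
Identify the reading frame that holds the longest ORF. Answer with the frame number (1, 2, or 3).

1

Frame 1: AUG AUU CUC UAA ACA CGA AUG UUA UAC UGA CGC AAG AUG ACG AAU AUU GUG ACU UGA UGC — AUG at 1, stop UAA at 10 → 12 nt; AUG at 19, stop UGA at 28 → 12 nt; AUG at 37, stop UGA at 55 → 21 nt.
Frame 2: UGA UUC UCU AAA CAC GAA UGU UAU ACU GAC GCA AGA UGA CGA AUA UUG UGA CUU GAU GCU — no AUG→stop ORF.
Frame 3: GAU UCU CUA AAC ACG AAU GUU AUA CUG ACG CAA GAU GAC GAA UAU UGU GAC UUG AUG CUC — no AUG→stop ORF.
Longest ORF is 21 nt in frame 1 (positions 37–57).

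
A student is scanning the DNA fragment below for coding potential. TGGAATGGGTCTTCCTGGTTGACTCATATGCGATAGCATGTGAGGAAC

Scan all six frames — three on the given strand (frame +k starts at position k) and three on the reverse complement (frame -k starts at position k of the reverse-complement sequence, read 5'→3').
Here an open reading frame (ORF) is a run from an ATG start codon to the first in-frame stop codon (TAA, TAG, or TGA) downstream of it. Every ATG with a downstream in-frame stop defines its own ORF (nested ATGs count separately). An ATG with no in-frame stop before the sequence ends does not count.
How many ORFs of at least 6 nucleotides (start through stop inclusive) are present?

3

Reverse complement (5'→3'): GTTCCTCACATGCTATCGCATATGAGTCAACCAGGAAGACCCATTCCA
Frame +1: TGG AAT GGG TCT TCC TGG TTG ACT CAT ATG CGA TAG CAT GTG AGG AAC — ATG at 28, stop TAG at 34 → 9 nt.
Frame +2: GGA ATG GGT CTT CCT GGT TGA CTC ATA TGC GAT AGC ATG TGA GGA — ATG at 5, stop TGA at 20 → 18 nt; ATG at 38, stop TGA at 41 → 6 nt.
Frame +3: GAA TGG GTC TTC CTG GTT GAC TCA TAT GCG ATA GCA TGT GAG GAA — no ATG→stop ORF.
Frame -1: GTT CCT CAC ATG CTA TCG CAT ATG AGT CAA CCA GGA AGA CCC ATT CCA — no ATG→stop ORF.
Frame -2: TTC CTC ACA TGC TAT CGC ATA TGA GTC AAC CAG GAA GAC CCA TTC — no ATG→stop ORF.
Frame -3: TCC TCA CAT GCT ATC GCA TAT GAG TCA ACC AGG AAG ACC CAT TCC — no ATG→stop ORF.
ORFs ≥ 6 nucleotides: frame +1 28–36 (9 nucleotides), frame +2 5–22 (18 nucleotides), frame +2 38–43 (6 nucleotides). Count = 3.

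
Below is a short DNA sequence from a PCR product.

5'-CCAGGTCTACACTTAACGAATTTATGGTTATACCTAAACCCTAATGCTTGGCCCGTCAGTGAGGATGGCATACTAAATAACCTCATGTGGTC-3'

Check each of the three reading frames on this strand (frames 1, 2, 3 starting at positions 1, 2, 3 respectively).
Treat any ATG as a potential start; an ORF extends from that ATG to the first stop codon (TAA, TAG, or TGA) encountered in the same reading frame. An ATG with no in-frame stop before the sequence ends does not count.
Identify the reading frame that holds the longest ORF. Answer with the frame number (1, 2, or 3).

Frame 1: CCA GGT CTA CAC TTA ACG AAT TTA TGG TTA TAC CTA AAC CCT AAT GCT TGG CCC GTC AGT GAG GAT GGC ATA CTA AAT AAC CTC ATG TGG — no ATG→stop ORF.
Frame 2: CAG GTC TAC ACT TAA CGA ATT TAT GGT TAT ACC TAA ACC CTA ATG CTT GGC CCG TCA GTG AGG ATG GCA TAC TAA ATA ACC TCA TGT GGT — ATG at 44, stop TAA at 74 → 33 nt; ATG at 65, stop TAA at 74 → 12 nt.
Frame 3: AGG TCT ACA CTT AAC GAA TTT ATG GTT ATA CCT AAA CCC TAA TGC TTG GCC CGT CAG TGA GGA TGG CAT ACT AAA TAA CCT CAT GTG GTC — ATG at 24, stop TAA at 42 → 21 nt.
Longest ORF is 33 nt in frame 2 (positions 44–76).

2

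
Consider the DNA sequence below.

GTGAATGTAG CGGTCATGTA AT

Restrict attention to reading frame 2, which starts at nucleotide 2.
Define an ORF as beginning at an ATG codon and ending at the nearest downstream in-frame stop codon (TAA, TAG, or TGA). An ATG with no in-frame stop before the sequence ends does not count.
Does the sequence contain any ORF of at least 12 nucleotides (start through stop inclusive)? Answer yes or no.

Frame 2: TGA ATG TAG CGG TCA TGT AAT — ATG at 5, stop TAG at 8 → 6 nt.
Largest ORF found is 6 nucleotides < 12, so no.

no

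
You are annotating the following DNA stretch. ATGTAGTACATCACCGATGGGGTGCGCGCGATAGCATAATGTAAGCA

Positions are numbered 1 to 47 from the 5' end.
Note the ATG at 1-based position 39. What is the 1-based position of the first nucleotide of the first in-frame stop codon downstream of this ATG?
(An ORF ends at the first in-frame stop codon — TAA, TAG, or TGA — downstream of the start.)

42

Codons from position 39: ATG (39–41), TAA (42–44).
TAA is a stop codon; it begins at position 42.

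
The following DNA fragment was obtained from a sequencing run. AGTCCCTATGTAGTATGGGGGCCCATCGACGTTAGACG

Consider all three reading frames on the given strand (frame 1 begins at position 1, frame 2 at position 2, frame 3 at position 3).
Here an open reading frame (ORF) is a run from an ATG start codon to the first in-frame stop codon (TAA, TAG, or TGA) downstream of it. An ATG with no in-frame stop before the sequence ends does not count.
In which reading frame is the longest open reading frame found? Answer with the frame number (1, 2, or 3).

3

Frame 1: AGT CCC TAT GTA GTA TGG GGG CCC ATC GAC GTT AGA — no ATG→stop ORF.
Frame 2: GTC CCT ATG TAG TAT GGG GGC CCA TCG ACG TTA GAC — ATG at 8, stop TAG at 11 → 6 nt.
Frame 3: TCC CTA TGT AGT ATG GGG GCC CAT CGA CGT TAG ACG — ATG at 15, stop TAG at 33 → 21 nt.
Longest ORF is 21 nt in frame 3 (positions 15–35).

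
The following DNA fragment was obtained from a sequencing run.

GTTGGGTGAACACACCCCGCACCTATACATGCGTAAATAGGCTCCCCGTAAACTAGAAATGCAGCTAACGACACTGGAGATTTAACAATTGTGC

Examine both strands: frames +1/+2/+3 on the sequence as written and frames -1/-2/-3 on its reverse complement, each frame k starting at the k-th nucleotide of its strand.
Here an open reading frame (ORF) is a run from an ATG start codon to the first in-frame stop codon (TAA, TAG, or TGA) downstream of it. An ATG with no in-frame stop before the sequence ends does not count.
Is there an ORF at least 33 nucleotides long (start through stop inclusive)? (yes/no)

Reverse complement (5'→3'): GCACAATTGTTAAATCTCCAGTGTCGTTAGCTGCATTTCTAGTTTACGGGGAGCCTATTTACGCATGTATAGGTGCGGGGTGTGTTCACCCAAC
Frame +1: GTT GGG TGA ACA CAC CCC GCA CCT ATA CAT GCG TAA ATA GGC TCC CCG TAA ACT AGA AAT GCA GCT AAC GAC ACT GGA GAT TTA ACA ATT GTG — no ATG→stop ORF.
Frame +2: TTG GGT GAA CAC ACC CCG CAC CTA TAC ATG CGT AAA TAG GCT CCC CGT AAA CTA GAA ATG CAG CTA ACG ACA CTG GAG ATT TAA CAA TTG TGC — ATG at 29, stop TAG at 38 → 12 nt; ATG at 59, stop TAA at 83 → 27 nt.
Frame +3: TGG GTG AAC ACA CCC CGC ACC TAT ACA TGC GTA AAT AGG CTC CCC GTA AAC TAG AAA TGC AGC TAA CGA CAC TGG AGA TTT AAC AAT TGT — no ATG→stop ORF.
Frame -1: GCA CAA TTG TTA AAT CTC CAG TGT CGT TAG CTG CAT TTC TAG TTT ACG GGG AGC CTA TTT ACG CAT GTA TAG GTG CGG GGT GTG TTC ACC CAA — no ATG→stop ORF.
Frame -2: CAC AAT TGT TAA ATC TCC AGT GTC GTT AGC TGC ATT TCT AGT TTA CGG GGA GCC TAT TTA CGC ATG TAT AGG TGC GGG GTG TGT TCA CCC AAC — no ATG→stop ORF.
Frame -3: ACA ATT GTT AAA TCT CCA GTG TCG TTA GCT GCA TTT CTA GTT TAC GGG GAG CCT ATT TAC GCA TGT ATA GGT GCG GGG TGT GTT CAC CCA — no ATG→stop ORF.
Largest ORF found is 27 nucleotides < 33, so no.

no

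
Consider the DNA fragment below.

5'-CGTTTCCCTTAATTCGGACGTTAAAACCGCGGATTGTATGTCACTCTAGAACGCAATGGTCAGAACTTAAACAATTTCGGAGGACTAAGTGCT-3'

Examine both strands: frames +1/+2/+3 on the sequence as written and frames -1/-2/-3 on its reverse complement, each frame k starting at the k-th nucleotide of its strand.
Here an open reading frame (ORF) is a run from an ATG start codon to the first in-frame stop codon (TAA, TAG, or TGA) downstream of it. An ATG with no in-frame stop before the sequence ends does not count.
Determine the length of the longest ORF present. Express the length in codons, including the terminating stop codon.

Reverse complement (5'→3'): AGCACTTAGTCCTCCGAAATTGTTTAAGTTCTGACCATTGCGTTCTAGAGTGACATACAATCCGCGGTTTTAACGTCCGAATTAAGGGAAACG
Frame +1: CGT TTC CCT TAA TTC GGA CGT TAA AAC CGC GGA TTG TAT GTC ACT CTA GAA CGC AAT GGT CAG AAC TTA AAC AAT TTC GGA GGA CTA AGT GCT — no ATG→stop ORF.
Frame +2: GTT TCC CTT AAT TCG GAC GTT AAA ACC GCG GAT TGT ATG TCA CTC TAG AAC GCA ATG GTC AGA ACT TAA ACA ATT TCG GAG GAC TAA GTG — ATG at 38, stop TAG at 47 → 12 nt; ATG at 56, stop TAA at 68 → 15 nt.
Frame +3: TTT CCC TTA ATT CGG ACG TTA AAA CCG CGG ATT GTA TGT CAC TCT AGA ACG CAA TGG TCA GAA CTT AAA CAA TTT CGG AGG ACT AAG TGC — no ATG→stop ORF.
Frame -1: AGC ACT TAG TCC TCC GAA ATT GTT TAA GTT CTG ACC ATT GCG TTC TAG AGT GAC ATA CAA TCC GCG GTT TTA ACG TCC GAA TTA AGG GAA ACG — no ATG→stop ORF.
Frame -2: GCA CTT AGT CCT CCG AAA TTG TTT AAG TTC TGA CCA TTG CGT TCT AGA GTG ACA TAC AAT CCG CGG TTT TAA CGT CCG AAT TAA GGG AAA — no ATG→stop ORF.
Frame -3: CAC TTA GTC CTC CGA AAT TGT TTA AGT TCT GAC CAT TGC GTT CTA GAG TGA CAT ACA ATC CGC GGT TTT AAC GTC CGA ATT AAG GGA AAC — no ATG→stop ORF.
Longest: frame +2, positions 56–70, 15 nt = 5 codons = 4 aa. → 5 codons.

5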